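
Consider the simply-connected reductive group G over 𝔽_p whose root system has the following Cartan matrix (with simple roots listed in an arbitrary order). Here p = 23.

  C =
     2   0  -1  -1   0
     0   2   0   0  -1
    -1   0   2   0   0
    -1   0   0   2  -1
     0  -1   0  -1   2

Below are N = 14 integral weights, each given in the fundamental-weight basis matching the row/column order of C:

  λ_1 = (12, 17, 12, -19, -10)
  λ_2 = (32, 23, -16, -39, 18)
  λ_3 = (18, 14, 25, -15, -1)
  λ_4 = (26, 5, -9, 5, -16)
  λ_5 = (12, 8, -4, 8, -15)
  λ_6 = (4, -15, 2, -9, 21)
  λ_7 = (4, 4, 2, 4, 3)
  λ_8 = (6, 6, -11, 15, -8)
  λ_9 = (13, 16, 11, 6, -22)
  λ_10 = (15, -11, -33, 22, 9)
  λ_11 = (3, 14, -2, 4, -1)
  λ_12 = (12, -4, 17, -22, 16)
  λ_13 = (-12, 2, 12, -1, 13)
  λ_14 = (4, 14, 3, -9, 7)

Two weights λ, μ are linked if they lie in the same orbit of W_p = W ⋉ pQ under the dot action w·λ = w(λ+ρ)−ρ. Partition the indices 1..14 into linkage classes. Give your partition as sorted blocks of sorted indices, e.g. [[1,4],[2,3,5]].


A_5 Cartan matrix, 5 simple roots permuted; ρ=(1,1,1,1,1).

Each λ_j+ρ reduced to Ā_23; 5-tuples below use C's row order:

  1: (5, 5, 3, 5, 4) · 2: (1, 5, 4, 0, 3) · 3: (3, 14, 0, 5, 0) · 4: (8, 3, 2, 5, 1) · 5: (5, 5, 3, 5, 4) · 6: (3, 14, 0, 5, 0) · 7: (5, 5, 3, 5, 4) · 8: (3, 0, 7, 6, 7) · 9: (0, 3, 2, 11, 3) · 10: (3, 0, 7, 6, 7) · 11: (3, 14, 0, 5, 0) · 12: (8, 3, 2, 5, 1) · 13: (0, 3, 2, 11, 3) · 14: (3, 14, 0, 5, 0)

The 14 indices split into 6 linkage classes (same alcove rep ⇔ same W_23-dot-orbit):

[[1, 5, 7], [2], [3, 6, 11, 14], [4, 12], [8, 10], [9, 13]]


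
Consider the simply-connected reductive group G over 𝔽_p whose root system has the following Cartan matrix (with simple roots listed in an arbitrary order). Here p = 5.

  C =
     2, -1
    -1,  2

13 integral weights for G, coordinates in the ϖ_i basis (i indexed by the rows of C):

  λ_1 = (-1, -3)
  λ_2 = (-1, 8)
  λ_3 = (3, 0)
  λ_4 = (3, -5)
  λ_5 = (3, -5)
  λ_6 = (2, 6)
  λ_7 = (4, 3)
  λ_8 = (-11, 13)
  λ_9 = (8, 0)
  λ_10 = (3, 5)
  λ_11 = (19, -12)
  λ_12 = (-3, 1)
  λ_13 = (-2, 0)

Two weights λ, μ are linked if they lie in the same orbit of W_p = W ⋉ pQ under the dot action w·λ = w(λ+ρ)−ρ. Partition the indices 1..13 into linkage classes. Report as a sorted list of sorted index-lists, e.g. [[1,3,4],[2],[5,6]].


Cartan matrix: type A_2 (|W|=6); un-permuting the 2 rows.

Folding the 13 weights λ_j+ρ into Ā_5 (reps in the given 2-coord order):

  λ_1+ρ ↦ (2, 0) · λ_2+ρ ↦ (4, 1) · λ_3+ρ ↦ (4, 1) · λ_4+ρ ↦ (0, 4) · λ_5+ρ ↦ (0, 4) · λ_6+ρ ↦ (2, 0) · λ_7+ρ ↦ (1, 0) · λ_8+ρ ↦ (4, 1) · λ_9+ρ ↦ (0, 4) · λ_10+ρ ↦ (1, 0) · λ_11+ρ ↦ (1, 0) · λ_12+ρ ↦ (2, 0) · λ_13+ρ ↦ (1, 0)

4 distinct reps among the 13 weights ⇒ 4 W_5-linkage classes:

[[1, 6, 12], [2, 3, 8], [4, 5, 9], [7, 10, 11, 13]]


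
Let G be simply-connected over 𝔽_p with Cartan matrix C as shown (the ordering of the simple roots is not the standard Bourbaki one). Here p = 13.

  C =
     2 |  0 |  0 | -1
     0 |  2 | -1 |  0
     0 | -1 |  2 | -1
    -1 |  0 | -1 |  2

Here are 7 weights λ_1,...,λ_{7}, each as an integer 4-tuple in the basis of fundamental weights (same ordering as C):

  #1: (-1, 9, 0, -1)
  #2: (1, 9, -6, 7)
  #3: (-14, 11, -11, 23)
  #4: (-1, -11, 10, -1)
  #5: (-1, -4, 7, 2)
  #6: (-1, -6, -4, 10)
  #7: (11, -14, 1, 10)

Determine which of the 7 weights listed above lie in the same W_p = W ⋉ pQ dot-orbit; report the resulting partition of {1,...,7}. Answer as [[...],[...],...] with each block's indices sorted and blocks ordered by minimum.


Cartan matrix: type A_4 (|W|=120); un-permuting the 4 rows.

Folding the 7 weights λ_j+ρ into Ā_13 (reps in the given 4-coord order):

  λ_1 → (0, 10, 1, 0);  λ_2 → (0, 3, 5, 3);  λ_3 → (0, 10, 1, 0);  λ_4 → (0, 10, 1, 0);  λ_5 → (0, 3, 5, 3);  λ_6 → (0, 3, 5, 3);  λ_7 → (0, 10, 1, 0)

The 7 indices split into 2 linkage classes (same alcove rep ⇔ same W_13-dot-orbit):

[[1, 3, 4, 7], [2, 5, 6]]


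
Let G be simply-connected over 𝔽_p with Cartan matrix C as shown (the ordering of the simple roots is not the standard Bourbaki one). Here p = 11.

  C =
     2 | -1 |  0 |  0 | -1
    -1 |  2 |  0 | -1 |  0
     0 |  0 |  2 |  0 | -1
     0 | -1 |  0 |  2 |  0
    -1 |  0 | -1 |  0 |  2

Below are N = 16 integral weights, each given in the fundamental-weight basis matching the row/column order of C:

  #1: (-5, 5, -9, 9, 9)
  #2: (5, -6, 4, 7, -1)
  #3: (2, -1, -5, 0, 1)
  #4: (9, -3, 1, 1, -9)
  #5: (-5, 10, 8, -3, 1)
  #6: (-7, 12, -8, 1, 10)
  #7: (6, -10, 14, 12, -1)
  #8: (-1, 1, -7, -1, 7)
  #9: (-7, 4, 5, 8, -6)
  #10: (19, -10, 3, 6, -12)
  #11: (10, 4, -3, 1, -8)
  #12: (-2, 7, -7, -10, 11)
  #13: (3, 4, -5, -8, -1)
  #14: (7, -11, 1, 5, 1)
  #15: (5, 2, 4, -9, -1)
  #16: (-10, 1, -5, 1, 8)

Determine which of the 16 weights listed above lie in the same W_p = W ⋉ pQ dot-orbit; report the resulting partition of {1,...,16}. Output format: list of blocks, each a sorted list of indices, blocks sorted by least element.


Root system A_5: the 5×5 matrix C matches after relabeling.

Alcove-folded reps (p=11, 16 weights, presented ϖ-order):

  λ_1 → (1, 0, 2, 1, 2) · λ_2 → (1, 5, 2, 0, 0) · λ_3 → (1, 0, 2, 1, 2) · λ_4 → (0, 2, 6, 0, 2) · λ_5 → (2, 0, 0, 5, 2) · λ_6 → (2, 0, 0, 5, 2) · λ_7 → (0, 0, 2, 7, 2) · λ_8 → (0, 2, 6, 0, 2) · λ_9 → (1, 5, 2, 0, 0) · λ_10 → (0, 0, 2, 7, 2) · λ_11 → (2, 0, 0, 5, 2) · λ_12 → (1, 0, 2, 1, 2) · λ_13 → (2, 0, 0, 5, 2) · λ_14 → (2, 4, 1, 3, 0) · λ_15 → (1, 5, 2, 0, 0) · λ_16 → (2, 0, 0, 5, 2)

Linkage partition of the 16 weights (6 classes, p=11):

[[1, 3, 12], [2, 9, 15], [4, 8], [5, 6, 11, 13, 16], [7, 10], [14]]


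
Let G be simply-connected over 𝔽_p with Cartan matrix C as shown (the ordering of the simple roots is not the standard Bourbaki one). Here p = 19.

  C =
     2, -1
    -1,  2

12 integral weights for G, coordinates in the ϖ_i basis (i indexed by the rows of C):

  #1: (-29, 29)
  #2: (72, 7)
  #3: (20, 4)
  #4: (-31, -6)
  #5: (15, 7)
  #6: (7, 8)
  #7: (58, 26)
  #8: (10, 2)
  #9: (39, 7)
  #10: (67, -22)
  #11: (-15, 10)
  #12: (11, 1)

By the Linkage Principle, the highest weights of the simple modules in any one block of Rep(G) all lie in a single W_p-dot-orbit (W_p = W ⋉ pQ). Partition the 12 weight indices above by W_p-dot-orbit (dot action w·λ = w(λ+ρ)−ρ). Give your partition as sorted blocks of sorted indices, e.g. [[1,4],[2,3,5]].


Dynkin diagram of C (from the 2 off-diagonal −1 entries): A_2.

Each λ_j+ρ reduced to Ā_19; 2-tuples below use C's row order:

  1: (8, 9) · 2: (11, 3) · 3: (12, 2) · 4: (11, 3) · 5: (11, 3) · 6: (8, 9) · 7: (8, 9) · 8: (11, 3) · 9: (8, 9) · 10: (8, 9) · 11: (11, 3) · 12: (12, 2)

3 distinct reps among the 12 weights ⇒ 3 W_19-linkage classes:

[[1, 6, 7, 9, 10], [2, 4, 5, 8, 11], [3, 12]]


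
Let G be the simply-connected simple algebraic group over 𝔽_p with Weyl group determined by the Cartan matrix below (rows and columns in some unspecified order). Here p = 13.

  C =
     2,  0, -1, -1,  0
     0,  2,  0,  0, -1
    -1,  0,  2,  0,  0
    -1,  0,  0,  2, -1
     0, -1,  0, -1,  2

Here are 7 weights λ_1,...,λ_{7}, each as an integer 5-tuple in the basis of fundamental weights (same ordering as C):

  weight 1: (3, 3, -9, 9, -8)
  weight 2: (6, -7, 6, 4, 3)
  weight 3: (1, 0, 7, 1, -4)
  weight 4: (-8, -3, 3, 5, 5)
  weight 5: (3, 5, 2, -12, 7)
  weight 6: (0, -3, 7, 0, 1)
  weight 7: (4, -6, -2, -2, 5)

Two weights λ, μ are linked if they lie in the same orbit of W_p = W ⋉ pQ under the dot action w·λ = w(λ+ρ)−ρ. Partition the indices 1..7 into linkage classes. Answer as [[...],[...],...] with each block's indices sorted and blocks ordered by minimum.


Dynkin diagram of C (from the 8 off-diagonal −1 entries): A_5.

Folding the 7 weights λ_j+ρ into Ā_13 (reps in the given 5-coord order):

  λ_1 → (3, 2, 3, 1, 3)
  λ_2 → (3, 2, 3, 1, 3)
  λ_3 → (1, 2, 8, 1, 0)
  λ_4 → (3, 2, 3, 1, 3)
  λ_5 → (3, 2, 3, 1, 3)
  λ_6 → (1, 2, 8, 1, 0)
  λ_7 → (3, 5, 1, 1, 0)

These 7 weights hit 3 W_13-dot-orbits; sizes (4, 2, 1):

[[1, 2, 4, 5], [3, 6], [7]]


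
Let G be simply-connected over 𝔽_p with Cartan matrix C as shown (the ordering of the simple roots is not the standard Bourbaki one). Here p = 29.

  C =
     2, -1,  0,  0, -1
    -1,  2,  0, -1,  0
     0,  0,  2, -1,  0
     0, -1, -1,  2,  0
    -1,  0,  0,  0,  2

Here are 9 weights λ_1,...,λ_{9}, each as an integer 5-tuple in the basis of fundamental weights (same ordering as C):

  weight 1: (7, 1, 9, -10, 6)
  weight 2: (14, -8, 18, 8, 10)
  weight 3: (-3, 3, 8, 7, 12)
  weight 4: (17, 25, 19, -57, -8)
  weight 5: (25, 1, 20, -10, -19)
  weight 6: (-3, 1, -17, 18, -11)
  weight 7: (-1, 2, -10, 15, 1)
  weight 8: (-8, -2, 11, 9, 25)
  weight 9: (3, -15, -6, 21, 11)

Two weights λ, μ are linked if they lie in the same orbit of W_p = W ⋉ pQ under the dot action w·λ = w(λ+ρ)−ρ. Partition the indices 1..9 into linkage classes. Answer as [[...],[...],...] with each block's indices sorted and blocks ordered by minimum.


A_5 Cartan matrix, 5 simple roots permuted; ρ=(1,1,1,1,1).

Ā_29 reps of the 9 weights (A_5, coords as presented):

    λ_1+ρ ↦ (1, 7, 1, 2, 7)
    λ_2+ρ ↦ (1, 7, 1, 2, 7)
    λ_3+ρ ↦ (2, 2, 6, 8, 8)
    λ_4+ρ ↦ (1, 7, 1, 2, 7)
    λ_5+ρ ↦ (1, 7, 1, 2, 7)
    λ_6+ρ ↦ (0, 3, 9, 7, 2)
    λ_7+ρ ↦ (0, 3, 9, 7, 2)
    λ_8+ρ ↦ (1, 7, 1, 2, 7)
    λ_9+ρ ↦ (10, 4, 5, 3, 2)

These 9 weights hit 4 W_29-dot-orbits; sizes (5, 1, 2, 1):

[[1, 2, 4, 5, 8], [3], [6, 7], [9]]


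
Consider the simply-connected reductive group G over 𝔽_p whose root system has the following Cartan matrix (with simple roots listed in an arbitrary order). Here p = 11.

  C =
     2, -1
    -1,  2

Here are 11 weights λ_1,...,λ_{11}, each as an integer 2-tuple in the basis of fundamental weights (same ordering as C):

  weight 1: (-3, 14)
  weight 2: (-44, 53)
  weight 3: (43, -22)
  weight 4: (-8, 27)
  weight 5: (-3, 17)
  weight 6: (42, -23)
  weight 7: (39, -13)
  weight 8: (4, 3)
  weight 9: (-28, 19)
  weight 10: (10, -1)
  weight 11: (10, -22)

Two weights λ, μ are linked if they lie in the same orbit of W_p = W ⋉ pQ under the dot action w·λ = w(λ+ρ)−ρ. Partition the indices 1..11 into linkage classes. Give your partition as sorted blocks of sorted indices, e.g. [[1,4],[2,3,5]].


Root system A_2: the 2×2 matrix C matches after relabeling.

λ_j+ρ reflected into Ā_11 (⟨·,θ^∨⟩≤11); 2-tuples as given:

    1: (2, 7)
    2: (0, 1)
    3: (0, 1)
    4: (4, 6)
    5: (5, 4)
    6: (0, 1)
    7: (4, 6)
    8: (5, 4)
    9: (5, 4)
    10: (11, 0)
    11: (0, 1)

The 11 indices split into 5 linkage classes (same alcove rep ⇔ same W_11-dot-orbit):

[[1], [2, 3, 6, 11], [4, 7], [5, 8, 9], [10]]


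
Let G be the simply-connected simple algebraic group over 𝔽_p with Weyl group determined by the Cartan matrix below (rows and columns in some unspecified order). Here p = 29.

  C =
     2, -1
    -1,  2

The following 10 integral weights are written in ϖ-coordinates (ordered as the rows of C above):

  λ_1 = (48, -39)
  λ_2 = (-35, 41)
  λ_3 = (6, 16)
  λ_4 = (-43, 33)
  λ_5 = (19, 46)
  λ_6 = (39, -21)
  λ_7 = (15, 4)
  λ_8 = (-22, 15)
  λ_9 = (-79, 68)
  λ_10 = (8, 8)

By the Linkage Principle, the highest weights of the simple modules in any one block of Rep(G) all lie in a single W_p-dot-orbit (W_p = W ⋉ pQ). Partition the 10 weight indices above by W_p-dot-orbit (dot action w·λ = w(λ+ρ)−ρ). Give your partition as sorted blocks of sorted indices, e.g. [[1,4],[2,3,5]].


Cartan matrix: type A_2 (|W|=6); un-permuting the 2 rows.

Folding the 10 weights λ_j+ρ into Ā_29 (reps in the given 2-coord order):

  λ_1+ρ ↦ (9, 9)
  λ_2+ρ ↦ (16, 5)
  λ_3+ρ ↦ (7, 17)
  λ_4+ρ ↦ (16, 5)
  λ_5+ρ ↦ (9, 9)
  λ_6+ρ ↦ (9, 9)
  λ_7+ρ ↦ (16, 5)
  λ_8+ρ ↦ (16, 5)
  λ_9+ρ ↦ (9, 9)
  λ_10+ρ ↦ (9, 9)

These 10 weights hit 3 W_29-dot-orbits; sizes (5, 4, 1):

[[1, 5, 6, 9, 10], [2, 4, 7, 8], [3]]


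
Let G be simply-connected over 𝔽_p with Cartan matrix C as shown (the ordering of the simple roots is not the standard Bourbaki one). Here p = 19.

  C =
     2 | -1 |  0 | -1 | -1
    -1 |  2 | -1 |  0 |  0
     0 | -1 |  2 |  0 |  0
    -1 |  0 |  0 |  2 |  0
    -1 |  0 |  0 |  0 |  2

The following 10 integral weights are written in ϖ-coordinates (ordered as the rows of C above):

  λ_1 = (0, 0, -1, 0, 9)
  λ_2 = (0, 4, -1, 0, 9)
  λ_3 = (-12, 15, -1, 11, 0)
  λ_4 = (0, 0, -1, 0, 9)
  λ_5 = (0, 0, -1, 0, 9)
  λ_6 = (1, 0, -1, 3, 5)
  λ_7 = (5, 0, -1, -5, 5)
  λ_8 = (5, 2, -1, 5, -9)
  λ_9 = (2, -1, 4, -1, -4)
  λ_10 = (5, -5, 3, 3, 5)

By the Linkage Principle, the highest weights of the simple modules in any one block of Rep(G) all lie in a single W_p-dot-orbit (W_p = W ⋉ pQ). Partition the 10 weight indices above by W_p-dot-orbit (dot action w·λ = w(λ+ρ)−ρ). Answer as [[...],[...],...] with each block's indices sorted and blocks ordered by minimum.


Cartan matrix: type D_5 (|W|=1920); un-permuting the 5 rows.

Ā_19 reps of the 10 weights (D_5, coords as presented):

  1: (1, 1, 0, 1, 10);  2: (1, 1, 0, 1, 10);  3: (1, 1, 0, 1, 10);  4: (1, 1, 0, 1, 10);  5: (1, 1, 0, 1, 10);  6: (2, 1, 0, 4, 6);  7: (2, 1, 0, 4, 6);  8: (2, 1, 0, 4, 6);  9: (0, 0, 5, 0, 3);  10: (2, 1, 0, 4, 6)

The 10 indices split into 3 linkage classes (same alcove rep ⇔ same W_19-dot-orbit):

[[1, 2, 3, 4, 5], [6, 7, 8, 10], [9]]


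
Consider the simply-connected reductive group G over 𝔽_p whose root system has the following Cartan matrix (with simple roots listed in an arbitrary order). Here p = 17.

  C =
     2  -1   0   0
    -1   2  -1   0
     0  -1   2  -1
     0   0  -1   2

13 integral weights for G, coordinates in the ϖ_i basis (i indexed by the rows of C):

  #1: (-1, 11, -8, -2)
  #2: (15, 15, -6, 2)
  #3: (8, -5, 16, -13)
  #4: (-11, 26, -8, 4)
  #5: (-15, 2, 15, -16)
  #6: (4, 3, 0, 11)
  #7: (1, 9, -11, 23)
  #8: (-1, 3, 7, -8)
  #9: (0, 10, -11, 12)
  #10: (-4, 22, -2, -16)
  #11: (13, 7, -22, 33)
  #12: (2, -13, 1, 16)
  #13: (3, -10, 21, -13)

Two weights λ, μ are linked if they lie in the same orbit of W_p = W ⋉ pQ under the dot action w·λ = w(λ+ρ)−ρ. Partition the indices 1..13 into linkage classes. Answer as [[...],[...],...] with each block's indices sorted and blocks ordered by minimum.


Cartan matrix: type A_4 (|W|=120); un-permuting the 4 rows.

Folding the 13 weights λ_j+ρ into Ā_17 (reps in the given 4-coord order):

  λ_1+ρ ↦ (0, 4, 1, 7)
  λ_2+ρ ↦ (1, 1, 10, 3)
  λ_3+ρ ↦ (0, 4, 1, 7)
  λ_4+ρ ↦ (0, 7, 3, 5)
  λ_5+ρ ↦ (1, 1, 10, 3)
  λ_6+ρ ↦ (0, 4, 1, 7)
  λ_7+ρ ↦ (0, 7, 3, 5)
  λ_8+ρ ↦ (0, 4, 1, 7)
  λ_9+ρ ↦ (1, 1, 10, 3)
  λ_10+ρ ↦ (1, 1, 10, 3)
  λ_11+ρ ↦ (9, 3, 1, 0)
  λ_12+ρ ↦ (0, 7, 3, 5)
  λ_13+ρ ↦ (0, 4, 1, 7)

Grouping the 13 weights by Ā_17-representative: 4 linkage classes.

[[1, 3, 6, 8, 13], [2, 5, 9, 10], [4, 7, 12], [11]]


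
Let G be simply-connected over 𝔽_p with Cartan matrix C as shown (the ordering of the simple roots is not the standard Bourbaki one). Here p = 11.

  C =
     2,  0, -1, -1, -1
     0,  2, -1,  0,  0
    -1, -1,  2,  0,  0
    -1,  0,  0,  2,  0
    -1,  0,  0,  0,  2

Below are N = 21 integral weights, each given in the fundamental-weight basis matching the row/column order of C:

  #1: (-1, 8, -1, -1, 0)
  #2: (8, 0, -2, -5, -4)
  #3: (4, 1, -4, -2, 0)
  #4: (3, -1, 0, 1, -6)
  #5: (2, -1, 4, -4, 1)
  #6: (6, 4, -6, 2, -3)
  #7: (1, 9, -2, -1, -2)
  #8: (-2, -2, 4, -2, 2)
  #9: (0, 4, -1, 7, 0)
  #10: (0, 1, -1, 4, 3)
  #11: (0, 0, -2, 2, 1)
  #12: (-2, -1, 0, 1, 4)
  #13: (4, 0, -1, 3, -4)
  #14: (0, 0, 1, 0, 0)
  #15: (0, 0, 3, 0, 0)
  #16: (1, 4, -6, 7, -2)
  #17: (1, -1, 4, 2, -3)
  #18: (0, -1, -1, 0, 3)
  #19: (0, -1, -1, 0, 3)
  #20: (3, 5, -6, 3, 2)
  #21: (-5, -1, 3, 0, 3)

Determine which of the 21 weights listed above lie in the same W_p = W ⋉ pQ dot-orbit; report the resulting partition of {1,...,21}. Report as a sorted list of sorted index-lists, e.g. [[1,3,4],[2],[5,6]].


Type D_5, rank 5, |W|=1920; reorder rows/cols to standard.

Folding the 21 weights λ_j+ρ into Ā_11 (reps in the given 5-coord order):

  [1] (0, 9, 0, 0, 1)
  [2] (1, 0, 1, 4, 3)
  [3] (1, 1, 2, 1, 1)
  [4] (1, 0, 0, 1, 4)
  [5] (0, 0, 1, 3, 2)
  [6] (0, 0, 1, 3, 2)
  [7] (0, 9, 0, 0, 1)
  [8] (1, 1, 2, 1, 1)
  [9] (1, 0, 1, 4, 3)
  [10] (1, 0, 1, 4, 3)
  [11] (0, 0, 1, 3, 2)
  [12] (1, 0, 0, 1, 4)
  [13] (1, 0, 1, 4, 3)
  [14] (1, 1, 2, 1, 1)
  [15] (1, 1, 2, 1, 1)
  [16] (1, 0, 1, 4, 3)
  [17] (0, 0, 1, 3, 2)
  [18] (1, 0, 0, 1, 4)
  [19] (1, 0, 0, 1, 4)
  [20] (0, 0, 1, 3, 2)
  [21] (1, 0, 0, 3, 0)

Grouping the 21 weights by Ā_11-representative: 6 linkage classes.

[[1, 7], [2, 9, 10, 13, 16], [3, 8, 14, 15], [4, 12, 18, 19], [5, 6, 11, 17, 20], [21]]


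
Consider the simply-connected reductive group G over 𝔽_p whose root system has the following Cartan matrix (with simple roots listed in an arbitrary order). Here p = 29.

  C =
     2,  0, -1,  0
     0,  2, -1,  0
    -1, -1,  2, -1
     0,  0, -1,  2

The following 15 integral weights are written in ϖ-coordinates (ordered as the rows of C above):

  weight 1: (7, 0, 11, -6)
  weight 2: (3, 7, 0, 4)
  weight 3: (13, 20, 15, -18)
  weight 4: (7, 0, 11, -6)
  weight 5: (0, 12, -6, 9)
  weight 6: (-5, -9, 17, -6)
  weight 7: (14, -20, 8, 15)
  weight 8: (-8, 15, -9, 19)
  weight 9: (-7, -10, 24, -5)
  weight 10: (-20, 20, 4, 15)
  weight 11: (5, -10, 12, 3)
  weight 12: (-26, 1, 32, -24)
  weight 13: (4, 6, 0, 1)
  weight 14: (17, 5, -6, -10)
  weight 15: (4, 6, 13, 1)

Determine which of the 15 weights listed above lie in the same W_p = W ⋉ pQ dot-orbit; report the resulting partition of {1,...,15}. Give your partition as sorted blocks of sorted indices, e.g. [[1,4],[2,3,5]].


Dynkin diagram of C (from the 6 off-diagonal −1 entries): D_4.

λ_j+ρ reflected into Ā_29 (⟨·,θ^∨⟩≤29); 4-tuples as given:

  λ_1 → (8, 1, 7, 5);  λ_2 → (4, 8, 1, 5);  λ_3 → (8, 1, 7, 5);  λ_4 → (8, 1, 7, 5);  λ_5 → (4, 8, 1, 5);  λ_6 → (4, 8, 1, 5);  λ_7 → (4, 8, 1, 5);  λ_8 → (8, 1, 7, 5);  λ_9 → (6, 9, 4, 4);  λ_10 → (5, 7, 1, 2);  λ_11 → (6, 9, 4, 4);  λ_12 → (6, 9, 4, 4);  λ_13 → (5, 7, 1, 2);  λ_14 → (4, 8, 1, 5);  λ_15 → (5, 7, 1, 2)

The 15 indices split into 4 linkage classes (same alcove rep ⇔ same W_29-dot-orbit):

[[1, 3, 4, 8], [2, 5, 6, 7, 14], [9, 11, 12], [10, 13, 15]]


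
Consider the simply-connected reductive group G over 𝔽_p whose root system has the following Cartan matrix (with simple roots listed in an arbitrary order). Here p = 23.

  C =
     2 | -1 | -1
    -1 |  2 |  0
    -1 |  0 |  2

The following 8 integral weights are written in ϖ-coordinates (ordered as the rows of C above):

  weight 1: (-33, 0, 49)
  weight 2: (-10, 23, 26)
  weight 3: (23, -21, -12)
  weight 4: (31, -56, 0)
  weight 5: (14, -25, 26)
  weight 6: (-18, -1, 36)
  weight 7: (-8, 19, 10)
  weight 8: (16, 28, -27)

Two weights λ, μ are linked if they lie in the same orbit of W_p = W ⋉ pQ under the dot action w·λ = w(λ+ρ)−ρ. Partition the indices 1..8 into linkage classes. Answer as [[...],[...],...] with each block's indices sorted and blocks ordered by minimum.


Dynkin diagram of C (from the 4 off-diagonal −1 entries): A_3.

W_23-reps of the 8 weights in Ā_23 (same 3-coord order as C):

  [1] (4, 4, 1);  [2] (4, 4, 1);  [3] (7, 12, 3);  [4] (0, 9, 1);  [5] (4, 4, 1);  [6] (0, 3, 6);  [7] (7, 12, 3);  [8] (0, 3, 6)

Partition of {1..8} into 4 W_23-dot-orbits:

[[1, 2, 5], [3, 7], [4], [6, 8]]


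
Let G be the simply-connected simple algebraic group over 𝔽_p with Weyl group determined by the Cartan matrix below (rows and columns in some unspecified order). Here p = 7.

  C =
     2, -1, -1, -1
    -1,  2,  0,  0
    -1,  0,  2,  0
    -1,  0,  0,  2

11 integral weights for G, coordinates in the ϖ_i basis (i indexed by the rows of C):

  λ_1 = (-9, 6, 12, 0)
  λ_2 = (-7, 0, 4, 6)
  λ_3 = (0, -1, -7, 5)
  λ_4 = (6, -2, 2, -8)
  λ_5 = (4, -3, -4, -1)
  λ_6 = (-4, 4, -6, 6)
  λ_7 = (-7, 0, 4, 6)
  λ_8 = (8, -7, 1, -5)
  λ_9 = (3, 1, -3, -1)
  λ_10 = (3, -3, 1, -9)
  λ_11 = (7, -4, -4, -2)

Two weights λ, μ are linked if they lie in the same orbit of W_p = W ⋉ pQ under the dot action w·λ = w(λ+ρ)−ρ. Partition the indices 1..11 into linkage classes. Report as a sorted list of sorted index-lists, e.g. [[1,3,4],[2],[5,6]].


Dynkin diagram of C (from the 6 off-diagonal −1 entries): D_4.

W_7-reps of the 11 weights in Ā_7 (same 4-coord order as C):

    1: (0, 5, 1, 1)
    2: (0, 5, 1, 1)
    3: (0, 5, 1, 1)
    4: (0, 2, 0, 4)
    5: (0, 2, 3, 0)
    6: (1, 2, 2, 0)
    7: (0, 5, 1, 1)
    8: (1, 2, 2, 0)
    9: (1, 2, 2, 0)
    10: (1, 2, 2, 0)
    11: (1, 2, 2, 0)

The 11 indices split into 4 linkage classes (same alcove rep ⇔ same W_7-dot-orbit):

[[1, 2, 3, 7], [4], [5], [6, 8, 9, 10, 11]]


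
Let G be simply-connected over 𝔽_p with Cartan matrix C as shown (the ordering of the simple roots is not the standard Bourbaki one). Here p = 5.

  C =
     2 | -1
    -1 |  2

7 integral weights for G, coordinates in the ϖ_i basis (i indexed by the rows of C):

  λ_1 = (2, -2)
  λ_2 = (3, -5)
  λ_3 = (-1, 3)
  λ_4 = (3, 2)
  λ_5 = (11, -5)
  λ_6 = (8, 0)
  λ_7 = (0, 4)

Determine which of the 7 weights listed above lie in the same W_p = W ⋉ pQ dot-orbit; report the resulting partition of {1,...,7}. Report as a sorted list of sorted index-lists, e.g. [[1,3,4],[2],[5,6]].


C ↔ A_2 under row/col permutation; |W(A_2)| = 6.

W_5-reps of the 7 weights in Ā_5 (same 2-coord order as C):

  λ_1 → (2, 1) · λ_2 → (0, 4) · λ_3 → (0, 4) · λ_4 → (2, 1) · λ_5 → (2, 1) · λ_6 → (0, 4) · λ_7 → (0, 4)

Partition of {1..7} into 2 W_5-dot-orbits:

[[1, 4, 5], [2, 3, 6, 7]]


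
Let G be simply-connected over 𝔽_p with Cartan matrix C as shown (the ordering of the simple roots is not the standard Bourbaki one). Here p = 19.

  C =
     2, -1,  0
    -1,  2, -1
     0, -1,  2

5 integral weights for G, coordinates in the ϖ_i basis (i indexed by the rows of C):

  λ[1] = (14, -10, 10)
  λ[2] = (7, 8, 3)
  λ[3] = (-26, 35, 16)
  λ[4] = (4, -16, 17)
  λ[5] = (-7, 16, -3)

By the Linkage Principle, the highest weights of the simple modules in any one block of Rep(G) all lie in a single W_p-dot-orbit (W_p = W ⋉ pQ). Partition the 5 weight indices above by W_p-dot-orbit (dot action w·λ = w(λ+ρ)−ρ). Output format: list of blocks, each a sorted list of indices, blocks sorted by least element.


C ↔ A_3 under row/col permutation; |W(A_3)| = 24.

Each λ_j+ρ reduced to Ā_19; 3-tuples below use C's row order:

    λ_1+ρ ↦ (6, 9, 2)
    λ_2+ρ ↦ (6, 9, 2)
    λ_3+ρ ↦ (6, 9, 2)
    λ_4+ρ ↦ (10, 5, 3)
    λ_5+ρ ↦ (6, 9, 2)

The 5 indices split into 2 linkage classes (same alcove rep ⇔ same W_19-dot-orbit):

[[1, 2, 3, 5], [4]]


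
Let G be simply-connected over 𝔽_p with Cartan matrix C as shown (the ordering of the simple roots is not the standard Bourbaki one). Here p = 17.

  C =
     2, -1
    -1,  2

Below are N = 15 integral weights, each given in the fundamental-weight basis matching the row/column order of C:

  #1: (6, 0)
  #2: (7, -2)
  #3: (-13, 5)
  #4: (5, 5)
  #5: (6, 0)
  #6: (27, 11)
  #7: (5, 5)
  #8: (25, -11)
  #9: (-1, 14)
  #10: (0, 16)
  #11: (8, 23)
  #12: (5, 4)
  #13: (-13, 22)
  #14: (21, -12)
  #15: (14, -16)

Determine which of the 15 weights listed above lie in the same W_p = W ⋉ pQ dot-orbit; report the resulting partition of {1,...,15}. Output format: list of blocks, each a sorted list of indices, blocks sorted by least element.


Dynkin diagram of C (from the 2 off-diagonal −1 entries): A_2.

Ā_17 reps of the 15 weights (A_2, coords as presented):

  [1] (7, 1);  [2] (7, 1);  [3] (6, 6);  [4] (6, 6);  [5] (7, 1);  [6] (6, 5);  [7] (6, 6);  [8] (7, 1);  [9] (0, 15);  [10] (0, 16);  [11] (7, 1);  [12] (6, 5);  [13] (6, 5);  [14] (6, 6);  [15] (0, 15)

The 15 indices split into 5 linkage classes (same alcove rep ⇔ same W_17-dot-orbit):

[[1, 2, 5, 8, 11], [3, 4, 7, 14], [6, 12, 13], [9, 15], [10]]


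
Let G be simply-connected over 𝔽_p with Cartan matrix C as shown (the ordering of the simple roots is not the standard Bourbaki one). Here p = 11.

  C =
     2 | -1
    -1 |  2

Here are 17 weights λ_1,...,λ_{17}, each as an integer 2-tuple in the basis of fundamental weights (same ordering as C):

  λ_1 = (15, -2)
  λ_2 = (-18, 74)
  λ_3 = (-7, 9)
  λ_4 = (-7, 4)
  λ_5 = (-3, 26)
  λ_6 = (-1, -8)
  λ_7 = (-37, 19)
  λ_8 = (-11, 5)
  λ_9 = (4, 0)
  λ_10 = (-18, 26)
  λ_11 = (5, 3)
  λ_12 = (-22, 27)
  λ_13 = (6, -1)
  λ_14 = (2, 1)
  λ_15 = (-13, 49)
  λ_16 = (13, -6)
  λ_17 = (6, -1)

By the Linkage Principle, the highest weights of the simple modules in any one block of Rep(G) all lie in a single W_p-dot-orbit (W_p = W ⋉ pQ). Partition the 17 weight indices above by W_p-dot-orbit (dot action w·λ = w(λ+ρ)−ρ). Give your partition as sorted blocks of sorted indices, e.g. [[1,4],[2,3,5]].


Type A_2, rank 2, |W|=6; reorder rows/cols to standard.

Ā_11 reps of the 17 weights (A_2, coords as presented):

  λ_1 → (6, 4)
  λ_2 → (3, 2)
  λ_3 → (6, 4)
  λ_4 → (5, 1)
  λ_5 → (6, 2)
  λ_6 → (7, 0)
  λ_7 → (6, 2)
  λ_8 → (6, 4)
  λ_9 → (5, 1)
  λ_10 → (5, 1)
  λ_11 → (6, 4)
  λ_12 → (6, 4)
  λ_13 → (7, 0)
  λ_14 → (3, 2)
  λ_15 → (5, 1)
  λ_16 → (6, 2)
  λ_17 → (7, 0)

5 distinct reps among the 17 weights ⇒ 5 W_11-linkage classes:

[[1, 3, 8, 11, 12], [2, 14], [4, 9, 10, 15], [5, 7, 16], [6, 13, 17]]


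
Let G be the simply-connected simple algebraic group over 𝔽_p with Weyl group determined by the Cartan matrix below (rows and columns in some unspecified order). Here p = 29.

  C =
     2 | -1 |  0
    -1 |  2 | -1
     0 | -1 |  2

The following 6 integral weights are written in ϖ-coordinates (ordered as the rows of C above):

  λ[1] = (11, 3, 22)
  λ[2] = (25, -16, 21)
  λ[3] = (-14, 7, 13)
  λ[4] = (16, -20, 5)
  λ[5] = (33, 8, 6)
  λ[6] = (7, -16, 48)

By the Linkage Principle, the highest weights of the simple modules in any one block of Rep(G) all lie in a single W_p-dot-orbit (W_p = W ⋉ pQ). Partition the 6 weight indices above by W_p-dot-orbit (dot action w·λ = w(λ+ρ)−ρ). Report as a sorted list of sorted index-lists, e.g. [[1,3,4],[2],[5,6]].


A_3 Cartan matrix, 3 simple roots permuted; ρ=(1,1,1).

Ā_29 reps of the 6 weights (A_3, coords as presented):

    λ_1 → (2, 4, 13)
    λ_2 → (7, 15, 3)
    λ_3 → (8, 5, 9)
    λ_4 → (2, 4, 13)
    λ_5 → (8, 5, 9)
    λ_6 → (8, 5, 9)

The 6 indices split into 3 linkage classes (same alcove rep ⇔ same W_29-dot-orbit):

[[1, 4], [2], [3, 5, 6]]


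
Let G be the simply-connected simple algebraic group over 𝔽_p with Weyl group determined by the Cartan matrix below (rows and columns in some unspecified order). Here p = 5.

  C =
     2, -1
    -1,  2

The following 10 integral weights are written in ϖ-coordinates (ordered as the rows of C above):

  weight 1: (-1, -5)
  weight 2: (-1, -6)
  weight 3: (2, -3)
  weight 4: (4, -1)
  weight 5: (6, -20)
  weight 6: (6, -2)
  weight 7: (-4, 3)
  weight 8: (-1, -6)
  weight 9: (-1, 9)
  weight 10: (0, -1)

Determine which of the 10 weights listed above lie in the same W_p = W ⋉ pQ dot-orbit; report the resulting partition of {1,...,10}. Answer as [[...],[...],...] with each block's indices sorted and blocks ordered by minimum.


Type A_2, rank 2, |W|=6; reorder rows/cols to standard.

Folding the 10 weights λ_j+ρ into Ā_5 (reps in the given 2-coord order):

  [1] (4, 0)
  [2] (5, 0)
  [3] (1, 2)
  [4] (5, 0)
  [5] (1, 2)
  [6] (3, 1)
  [7] (3, 1)
  [8] (5, 0)
  [9] (5, 0)
  [10] (1, 0)

The 10 indices split into 5 linkage classes (same alcove rep ⇔ same W_5-dot-orbit):

[[1], [2, 4, 8, 9], [3, 5], [6, 7], [10]]


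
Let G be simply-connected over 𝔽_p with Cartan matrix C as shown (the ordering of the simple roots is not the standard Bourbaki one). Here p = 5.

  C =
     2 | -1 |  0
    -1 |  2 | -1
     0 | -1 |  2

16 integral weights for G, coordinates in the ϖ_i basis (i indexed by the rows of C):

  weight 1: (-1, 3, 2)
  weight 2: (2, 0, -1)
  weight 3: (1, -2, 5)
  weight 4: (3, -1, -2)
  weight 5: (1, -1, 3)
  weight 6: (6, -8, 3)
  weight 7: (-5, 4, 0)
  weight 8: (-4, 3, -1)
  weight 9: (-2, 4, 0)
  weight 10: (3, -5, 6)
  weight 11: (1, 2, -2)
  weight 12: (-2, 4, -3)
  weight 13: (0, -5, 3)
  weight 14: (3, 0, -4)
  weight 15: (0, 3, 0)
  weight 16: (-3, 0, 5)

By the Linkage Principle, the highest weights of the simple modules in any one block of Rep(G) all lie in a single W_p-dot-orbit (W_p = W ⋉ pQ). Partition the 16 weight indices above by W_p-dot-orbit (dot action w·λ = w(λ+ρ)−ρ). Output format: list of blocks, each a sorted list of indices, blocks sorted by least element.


Type A_3, rank 3, |W|=24; reorder rows/cols to standard.

W_5-reps of the 16 weights in Ā_5 (same 3-coord order as C):

  [1] (2, 2, 1)
  [2] (3, 1, 0)
  [3] (1, 0, 3)
  [4] (3, 1, 0)
  [5] (1, 0, 3)
  [6] (2, 2, 1)
  [7] (3, 1, 0)
  [8] (3, 1, 0)
  [9] (0, 4, 0)
  [10] (2, 2, 1)
  [11] (2, 2, 1)
  [12] (1, 2, 2)
  [13] (3, 1, 0)
  [14] (2, 2, 1)
  [15] (0, 4, 0)
  [16] (1, 0, 3)

The 16 indices split into 5 linkage classes (same alcove rep ⇔ same W_5-dot-orbit):

[[1, 6, 10, 11, 14], [2, 4, 7, 8, 13], [3, 5, 16], [9, 15], [12]]


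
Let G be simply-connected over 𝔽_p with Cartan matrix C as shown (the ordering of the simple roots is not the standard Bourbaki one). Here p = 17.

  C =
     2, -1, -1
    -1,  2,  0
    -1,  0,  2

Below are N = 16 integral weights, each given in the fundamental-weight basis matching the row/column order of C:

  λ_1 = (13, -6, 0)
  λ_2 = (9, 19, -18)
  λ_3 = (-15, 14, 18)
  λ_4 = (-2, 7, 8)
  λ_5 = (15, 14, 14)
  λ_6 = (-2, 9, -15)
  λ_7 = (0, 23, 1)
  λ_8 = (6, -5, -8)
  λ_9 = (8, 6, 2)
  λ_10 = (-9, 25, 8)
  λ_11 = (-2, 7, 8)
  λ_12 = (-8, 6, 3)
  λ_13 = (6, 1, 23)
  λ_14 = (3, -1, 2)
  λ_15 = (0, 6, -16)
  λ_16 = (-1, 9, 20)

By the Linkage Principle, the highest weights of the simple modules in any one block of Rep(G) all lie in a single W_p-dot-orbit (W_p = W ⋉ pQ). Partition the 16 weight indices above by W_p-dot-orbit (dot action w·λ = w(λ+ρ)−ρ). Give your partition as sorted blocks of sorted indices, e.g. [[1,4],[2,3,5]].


C ↔ A_3 under row/col permutation; |W(A_3)| = 24.

λ_j+ρ reflected into Ā_17 (⟨·,θ^∨⟩≤17); 3-tuples as given:

    λ_1 → (9, 5, 1)
    λ_2 → (4, 0, 3)
    λ_3 → (12, 2, 2)
    λ_4 → (1, 7, 8)
    λ_5 → (12, 2, 2)
    λ_6 → (9, 5, 1)
    λ_7 → (7, 7, 1)
    λ_8 → (4, 0, 3)
    λ_9 → (9, 5, 1)
    λ_10 → (1, 7, 8)
    λ_11 → (1, 7, 8)
    λ_12 → (4, 0, 3)
    λ_13 → (7, 7, 1)
    λ_14 → (4, 0, 3)
    λ_15 → (7, 7, 1)
    λ_16 → (4, 0, 3)

Grouping the 16 weights by Ā_17-representative: 5 linkage classes.

[[1, 6, 9], [2, 8, 12, 14, 16], [3, 5], [4, 10, 11], [7, 13, 15]]


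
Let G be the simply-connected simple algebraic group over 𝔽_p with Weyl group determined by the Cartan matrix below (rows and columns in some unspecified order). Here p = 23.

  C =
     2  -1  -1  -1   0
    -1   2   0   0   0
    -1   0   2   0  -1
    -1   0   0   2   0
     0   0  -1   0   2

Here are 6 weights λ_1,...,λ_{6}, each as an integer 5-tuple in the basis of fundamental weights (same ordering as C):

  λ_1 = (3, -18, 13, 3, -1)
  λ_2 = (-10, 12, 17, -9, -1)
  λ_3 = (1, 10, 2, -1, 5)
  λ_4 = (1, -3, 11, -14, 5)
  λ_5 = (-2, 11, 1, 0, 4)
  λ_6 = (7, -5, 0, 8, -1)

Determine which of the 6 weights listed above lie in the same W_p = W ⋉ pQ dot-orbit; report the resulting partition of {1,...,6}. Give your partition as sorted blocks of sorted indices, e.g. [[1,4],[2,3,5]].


C ↔ D_5 under row/col permutation; |W(D_5)| = 1920.

λ_j+ρ reflected into Ā_23 (⟨·,θ^∨⟩≤23); 5-tuples as given:

  [1] (4, 4, 1, 9, 0)
  [2] (4, 4, 1, 9, 0)
  [3] (1, 11, 1, 0, 5)
  [4] (1, 11, 1, 0, 5)
  [5] (1, 11, 1, 0, 5)
  [6] (4, 4, 1, 9, 0)

2 distinct reps among the 6 weights ⇒ 2 W_23-linkage classes:

[[1, 2, 6], [3, 4, 5]]


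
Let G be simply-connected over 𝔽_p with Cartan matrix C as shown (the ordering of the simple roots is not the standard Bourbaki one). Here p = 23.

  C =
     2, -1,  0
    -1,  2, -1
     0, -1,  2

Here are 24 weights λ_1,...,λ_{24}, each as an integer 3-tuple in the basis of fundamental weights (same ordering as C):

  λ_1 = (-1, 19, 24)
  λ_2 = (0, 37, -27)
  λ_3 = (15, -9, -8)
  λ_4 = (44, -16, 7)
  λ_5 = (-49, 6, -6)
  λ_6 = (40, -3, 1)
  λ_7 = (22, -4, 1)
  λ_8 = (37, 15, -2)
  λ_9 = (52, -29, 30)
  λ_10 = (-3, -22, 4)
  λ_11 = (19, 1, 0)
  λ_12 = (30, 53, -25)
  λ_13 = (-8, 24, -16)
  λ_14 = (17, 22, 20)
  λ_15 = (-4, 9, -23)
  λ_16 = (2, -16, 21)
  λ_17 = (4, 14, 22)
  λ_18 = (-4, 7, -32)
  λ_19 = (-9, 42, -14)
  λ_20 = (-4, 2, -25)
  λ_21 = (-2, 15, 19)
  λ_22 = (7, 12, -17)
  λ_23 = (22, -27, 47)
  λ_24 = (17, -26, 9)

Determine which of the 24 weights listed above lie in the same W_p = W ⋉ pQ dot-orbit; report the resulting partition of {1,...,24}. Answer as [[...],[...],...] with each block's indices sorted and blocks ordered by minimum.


A_3 Cartan matrix, 3 simple roots permuted; ρ=(1,1,1).

Ā_23 reps of the 24 weights (A_3, coords as presented):

    λ_1 → (20, 2, 1)
    λ_2 → (12, 3, 7)
    λ_3 → (1, 7, 8)
    λ_4 → (1, 7, 8)
    λ_5 → (5, 16, 2)
    λ_6 → (5, 16, 2)
    λ_7 → (20, 2, 1)
    λ_8 → (1, 7, 8)
    λ_9 → (5, 3, 13)
    λ_10 → (5, 16, 2)
    λ_11 → (20, 2, 1)
    λ_12 → (1, 7, 8)
    λ_13 → (5, 3, 13)
    λ_14 → (5, 16, 2)
    λ_15 → (12, 3, 7)
    λ_16 → (12, 3, 7)
    λ_17 → (15, 0, 3)
    λ_18 → (15, 0, 3)
    λ_19 → (12, 3, 7)
    λ_20 → (20, 2, 1)
    λ_21 → (12, 3, 7)
    λ_22 → (5, 3, 13)
    λ_23 → (20, 2, 1)
    λ_24 → (5, 3, 13)

Grouping the 24 weights by Ā_23-representative: 6 linkage classes.

[[1, 7, 11, 20, 23], [2, 15, 16, 19, 21], [3, 4, 8, 12], [5, 6, 10, 14], [9, 13, 22, 24], [17, 18]]


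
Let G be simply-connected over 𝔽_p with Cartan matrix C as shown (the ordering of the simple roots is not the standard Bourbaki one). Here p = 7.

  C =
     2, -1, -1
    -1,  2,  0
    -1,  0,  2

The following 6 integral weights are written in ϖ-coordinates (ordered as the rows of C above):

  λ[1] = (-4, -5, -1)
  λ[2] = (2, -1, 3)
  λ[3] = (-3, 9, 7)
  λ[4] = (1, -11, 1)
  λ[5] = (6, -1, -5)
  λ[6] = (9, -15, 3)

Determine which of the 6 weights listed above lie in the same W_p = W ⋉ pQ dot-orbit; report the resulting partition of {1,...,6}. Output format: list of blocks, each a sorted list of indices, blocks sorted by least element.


Type A_3, rank 3, |W|=24; reorder rows/cols to standard.

λ_j+ρ reflected into Ā_7 (⟨·,θ^∨⟩≤7); 3-tuples as given:

  λ_1 → (3, 0, 4) · λ_2 → (3, 0, 4) · λ_3 → (1, 1, 1) · λ_4 → (1, 1, 3) · λ_5 → (3, 0, 4) · λ_6 → (3, 0, 4)

The 6 indices split into 3 linkage classes (same alcove rep ⇔ same W_7-dot-orbit):

[[1, 2, 5, 6], [3], [4]]


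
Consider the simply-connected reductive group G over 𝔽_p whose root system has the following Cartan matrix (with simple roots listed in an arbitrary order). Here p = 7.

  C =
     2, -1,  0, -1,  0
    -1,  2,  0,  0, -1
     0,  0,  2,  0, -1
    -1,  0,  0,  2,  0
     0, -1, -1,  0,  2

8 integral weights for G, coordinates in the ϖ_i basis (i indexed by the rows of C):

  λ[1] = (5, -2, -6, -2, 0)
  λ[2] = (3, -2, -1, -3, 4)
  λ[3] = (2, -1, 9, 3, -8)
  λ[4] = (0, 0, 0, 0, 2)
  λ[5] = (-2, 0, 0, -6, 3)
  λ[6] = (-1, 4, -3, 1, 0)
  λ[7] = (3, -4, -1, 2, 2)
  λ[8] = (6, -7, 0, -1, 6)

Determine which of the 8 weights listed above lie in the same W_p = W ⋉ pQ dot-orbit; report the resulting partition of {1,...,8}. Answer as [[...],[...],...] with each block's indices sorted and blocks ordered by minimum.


Root system A_5: the 5×5 matrix C matches after relabeling.

λ_j+ρ reflected into Ā_7 (⟨·,θ^∨⟩≤7); 5-tuples as given:

  [1] (0, 4, 0, 1, 1)
  [2] (1, 1, 1, 1, 3)
  [3] (1, 3, 0, 3, 0)
  [4] (1, 1, 1, 1, 3)
  [5] (0, 4, 0, 1, 1)
  [6] (0, 4, 0, 1, 1)
  [7] (1, 3, 0, 3, 0)
  [8] (1, 5, 0, 0, 0)

Partition of {1..8} into 4 W_7-dot-orbits:

[[1, 5, 6], [2, 4], [3, 7], [8]]


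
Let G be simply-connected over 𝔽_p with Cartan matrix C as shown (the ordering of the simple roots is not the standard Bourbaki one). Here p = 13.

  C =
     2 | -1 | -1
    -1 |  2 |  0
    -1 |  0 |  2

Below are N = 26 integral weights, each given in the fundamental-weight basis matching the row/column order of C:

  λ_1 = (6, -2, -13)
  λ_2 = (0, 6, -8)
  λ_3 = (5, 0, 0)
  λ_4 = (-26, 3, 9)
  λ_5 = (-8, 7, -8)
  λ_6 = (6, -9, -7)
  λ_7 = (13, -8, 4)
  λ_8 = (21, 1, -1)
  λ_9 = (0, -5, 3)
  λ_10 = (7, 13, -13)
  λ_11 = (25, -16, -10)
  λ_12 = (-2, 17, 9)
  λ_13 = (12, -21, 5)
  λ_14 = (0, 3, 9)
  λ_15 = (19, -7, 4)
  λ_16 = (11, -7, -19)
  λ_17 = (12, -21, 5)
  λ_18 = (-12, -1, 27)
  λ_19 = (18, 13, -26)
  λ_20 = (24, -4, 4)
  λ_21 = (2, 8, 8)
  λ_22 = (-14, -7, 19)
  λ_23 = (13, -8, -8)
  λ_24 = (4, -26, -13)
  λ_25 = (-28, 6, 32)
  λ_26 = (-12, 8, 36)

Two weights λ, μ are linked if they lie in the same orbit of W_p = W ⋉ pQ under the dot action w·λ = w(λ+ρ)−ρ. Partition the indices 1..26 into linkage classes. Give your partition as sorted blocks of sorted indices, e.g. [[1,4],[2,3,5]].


Cartan matrix: type A_3 (|W|=24); un-permuting the 3 rows.

Alcove-folded reps (p=13, 26 weights, presented ϖ-order):

  [1] (1, 5, 6);  [2] (6, 1, 1);  [3] (6, 1, 1);  [4] (1, 2, 8);  [5] (1, 5, 6);  [6] (6, 1, 1);  [7] (6, 1, 1);  [8] (2, 0, 2);  [9] (3, 1, 1);  [10] (3, 1, 1);  [11] (2, 0, 2);  [12] (3, 1, 1);  [13] (0, 6, 6);  [14] (1, 2, 8);  [15] (1, 5, 6);  [16] (6, 1, 1);  [17] (0, 6, 6);  [18] (2, 0, 2);  [19] (1, 5, 6);  [20] (3, 1, 1);  [21] (3, 1, 1);  [22] (0, 6, 6);  [23] (0, 6, 6);  [24] (1, 5, 6);  [25] (0, 6, 6);  [26] (2, 0, 2)

Grouping the 26 weights by Ā_13-representative: 6 linkage classes.

[[1, 5, 15, 19, 24], [2, 3, 6, 7, 16], [4, 14], [8, 11, 18, 26], [9, 10, 12, 20, 21], [13, 17, 22, 23, 25]]


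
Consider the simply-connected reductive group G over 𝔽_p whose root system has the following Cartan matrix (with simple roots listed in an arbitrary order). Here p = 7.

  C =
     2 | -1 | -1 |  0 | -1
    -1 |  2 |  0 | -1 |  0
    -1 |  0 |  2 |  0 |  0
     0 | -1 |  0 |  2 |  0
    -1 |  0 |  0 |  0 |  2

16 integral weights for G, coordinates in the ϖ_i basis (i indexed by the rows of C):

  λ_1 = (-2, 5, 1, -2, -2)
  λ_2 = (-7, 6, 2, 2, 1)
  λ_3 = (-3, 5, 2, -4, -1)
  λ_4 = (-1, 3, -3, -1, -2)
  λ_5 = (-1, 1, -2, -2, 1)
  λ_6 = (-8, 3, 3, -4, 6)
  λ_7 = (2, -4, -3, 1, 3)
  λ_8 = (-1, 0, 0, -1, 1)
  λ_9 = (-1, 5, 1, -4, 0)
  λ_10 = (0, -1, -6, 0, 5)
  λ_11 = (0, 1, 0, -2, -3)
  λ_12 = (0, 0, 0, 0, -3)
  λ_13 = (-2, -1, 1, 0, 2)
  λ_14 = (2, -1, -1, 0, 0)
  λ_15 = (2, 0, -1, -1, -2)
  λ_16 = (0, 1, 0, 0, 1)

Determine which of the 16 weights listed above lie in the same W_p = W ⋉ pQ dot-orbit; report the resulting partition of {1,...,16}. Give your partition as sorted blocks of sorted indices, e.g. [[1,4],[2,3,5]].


D_5 Cartan matrix, 5 simple roots permuted; ρ=(1,1,1,1,1).

λ_j+ρ reflected into Ā_7 (⟨·,θ^∨⟩≤7); 5-tuples as given:

  [1] (1, 0, 0, 1, 1);  [2] (2, 1, 0, 0, 1);  [3] (0, 0, 1, 3, 2);  [4] (0, 1, 1, 0, 2);  [5] (1, 0, 0, 1, 1);  [6] (0, 0, 1, 3, 2);  [7] (2, 0, 0, 1, 2);  [8] (0, 1, 1, 0, 2);  [9] (1, 0, 0, 1, 1);  [10] (0, 0, 1, 3, 2);  [11] (1, 0, 0, 1, 1);  [12] (1, 0, 0, 1, 1);  [13] (0, 1, 1, 0, 2);  [14] (2, 1, 0, 0, 1);  [15] (2, 1, 0, 0, 1);  [16] (0, 1, 1, 0, 2)

Partition of {1..16} into 5 W_7-dot-orbits:

[[1, 5, 9, 11, 12], [2, 14, 15], [3, 6, 10], [4, 8, 13, 16], [7]]
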